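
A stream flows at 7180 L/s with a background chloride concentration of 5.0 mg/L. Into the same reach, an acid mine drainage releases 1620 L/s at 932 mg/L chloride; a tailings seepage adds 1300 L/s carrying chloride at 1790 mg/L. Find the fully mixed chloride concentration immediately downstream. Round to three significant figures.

383 mg/L

Flow-weighted average: C = (7180·5.000 + 1620·932.0 + 1300·1790) / 10100 = 3873000/10100 = 383.4 mg/L.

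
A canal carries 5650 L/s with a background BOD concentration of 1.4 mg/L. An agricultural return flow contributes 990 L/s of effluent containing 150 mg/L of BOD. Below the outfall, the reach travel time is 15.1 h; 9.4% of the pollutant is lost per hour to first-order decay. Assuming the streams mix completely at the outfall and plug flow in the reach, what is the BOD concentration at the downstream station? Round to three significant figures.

Flow-weighted average: C = (5650·1.400 + 990.0·150.0) / 6640 = 156400/6640 = 23.56 mg/L.
9.4%/h lost → k = −ln(1 − 0.094) = 0.09872 h⁻¹.
Decay over the reach: 23.56·exp(−kt) = 23.56·0.2252 = 5.306 mg/L.

5.31 mg/L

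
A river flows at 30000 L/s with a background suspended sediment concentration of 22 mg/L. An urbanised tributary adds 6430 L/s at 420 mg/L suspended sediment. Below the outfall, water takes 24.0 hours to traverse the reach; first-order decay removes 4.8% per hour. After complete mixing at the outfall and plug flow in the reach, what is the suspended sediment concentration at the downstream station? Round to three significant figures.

28.3 mg/L

Mass balance: C = (30000·22.00 + 6430·420.0) / 36430 = 3361000/36430 = 92.25 mg/L.
4.8%/h lost → k = −ln(1 − 0.048) = 0.04919 h⁻¹.
After decay, C = 92.25 × e^(−kt) = 92.25 × 0.3071 = 28.33 mg/L.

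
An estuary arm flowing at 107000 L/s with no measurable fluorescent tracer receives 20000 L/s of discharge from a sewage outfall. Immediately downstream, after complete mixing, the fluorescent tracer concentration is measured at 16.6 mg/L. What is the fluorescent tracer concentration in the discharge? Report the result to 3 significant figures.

105 mg/L

Mass balance: 107000·0 + 20000·Cₑ = 127000·16.60
→ Cₑ = (127000·16.60 − 107000·0) / 20000 = 105.4 mg/L.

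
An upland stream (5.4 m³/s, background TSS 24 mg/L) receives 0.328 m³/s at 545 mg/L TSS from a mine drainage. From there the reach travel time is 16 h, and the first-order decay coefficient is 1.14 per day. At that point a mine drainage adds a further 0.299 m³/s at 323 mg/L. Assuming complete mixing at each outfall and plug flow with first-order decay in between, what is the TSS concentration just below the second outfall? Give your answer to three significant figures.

Mixed concentration C = ΣQC/ΣQ = (5.400·24.00 + 0.3280·545.0) / 5.728 = 308.4/5.728 = 53.83 mg/L; combined flow 5.728 m³/s.
Applying C = C₀e^(−kt): 53.83 × 0.4677 = 25.18 mg/L.
At the second outfall, C = (5.728·25.18 + 0.2990·323.0) / (5.728 + 0.2990) = 39.95 mg/L.

40.0 mg/L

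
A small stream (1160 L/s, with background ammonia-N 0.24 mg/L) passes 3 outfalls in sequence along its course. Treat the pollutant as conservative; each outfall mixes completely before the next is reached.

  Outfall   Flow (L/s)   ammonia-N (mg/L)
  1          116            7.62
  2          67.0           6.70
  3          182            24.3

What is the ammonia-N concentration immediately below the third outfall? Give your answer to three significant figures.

3.96 mg/L

After outfall 1: Q = 1160 + 116.0 = 1276 L/s; C = (1160·0.2400 + 116.0·7.620)/1276 = 0.9109 mg/L.
After outfall 2: Q = 1276 + 67.00 = 1343 L/s; C = (1276·0.9109 + 67.00·6.700)/1343 = 1.200 mg/L.
After outfall 3: Q = 1343 + 182.0 = 1525 L/s; C = (1343·1.200 + 182.0·24.30)/1525 = 3.957 mg/L.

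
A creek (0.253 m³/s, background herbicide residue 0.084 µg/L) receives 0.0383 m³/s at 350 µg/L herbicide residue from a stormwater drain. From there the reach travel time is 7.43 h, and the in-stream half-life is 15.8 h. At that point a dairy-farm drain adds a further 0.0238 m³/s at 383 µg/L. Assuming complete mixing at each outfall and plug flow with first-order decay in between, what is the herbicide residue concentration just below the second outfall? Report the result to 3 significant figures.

59.7 µg/L

Conservation of mass: C = (0.2530·0.08400 + 0.03830·350.0) / 0.2913 = 13.43/0.2913 = 46.09 µg/L; combined flow 0.2913 m³/s.
Half-life 15.8 h → k = ln 2 / 15.8 = 0.04387 h⁻¹ = 1.053 d⁻¹.
Decay over the reach: 46.09·exp(−kt) = 46.09·0.7218 = 33.27 µg/L.
Second outfall: C = (0.2913·33.27 + 0.02380·383.0)/0.3151 = 59.69 µg/L.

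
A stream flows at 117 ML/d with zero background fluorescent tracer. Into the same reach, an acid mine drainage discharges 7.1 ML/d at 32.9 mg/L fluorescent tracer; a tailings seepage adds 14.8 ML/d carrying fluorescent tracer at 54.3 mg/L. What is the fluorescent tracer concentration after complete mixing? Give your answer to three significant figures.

7.47 mg/L

Flow-weighted average: C = (117.0·0 + 7.100·32.90 + 14.80·54.30) / 138.9 = 1037/138.9 = 7.467 mg/L.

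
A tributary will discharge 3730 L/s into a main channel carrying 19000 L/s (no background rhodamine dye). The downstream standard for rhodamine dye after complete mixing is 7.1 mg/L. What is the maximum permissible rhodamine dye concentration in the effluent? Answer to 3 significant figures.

43.3 mg/L

At the limit, (Qr·Cr + Qe·Cₑ)/(Qr + Qe) = 7.1:
Cₑ = (22730·7.1 − 19000·0) / 3730 = 43.27 mg/L.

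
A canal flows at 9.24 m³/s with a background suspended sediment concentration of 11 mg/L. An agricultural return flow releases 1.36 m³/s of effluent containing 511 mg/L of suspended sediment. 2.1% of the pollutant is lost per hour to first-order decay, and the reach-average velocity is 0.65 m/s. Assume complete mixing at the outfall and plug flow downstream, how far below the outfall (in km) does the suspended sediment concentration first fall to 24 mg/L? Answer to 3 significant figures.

126 km

After mixing, C = (9.240·11.00 + 1.360·511.0) / 10.60 = 796.6/10.60 = 75.15 mg/L.
2.1%/h lost → k = −ln(1 − 0.021) = 0.02122 h⁻¹.
Set 75.15·exp(−k·t) = 24 → t = ln(75.15/24)/k = 193600 s = 53.78 h.
Distance = v·t = 0.65·193600 = 125800 m = 125.8 km.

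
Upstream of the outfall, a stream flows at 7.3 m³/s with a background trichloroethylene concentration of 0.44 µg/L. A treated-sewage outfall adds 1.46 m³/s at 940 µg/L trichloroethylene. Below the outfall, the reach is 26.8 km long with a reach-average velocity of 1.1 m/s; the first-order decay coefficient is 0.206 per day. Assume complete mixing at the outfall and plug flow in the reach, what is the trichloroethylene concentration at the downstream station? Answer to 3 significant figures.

148 µg/L

Flow-weighted average: C = (7.300·0.4400 + 1.460·940.0) / 8.760 = 1376/8.760 = 157.0 µg/L.
Travel time t = 26.8·1000 / 1.1 = 24360 s = 6.768 h.
First-order decay: C = 157.0·exp(−k·t) = 157.0·0.9436 = 148.2 µg/L.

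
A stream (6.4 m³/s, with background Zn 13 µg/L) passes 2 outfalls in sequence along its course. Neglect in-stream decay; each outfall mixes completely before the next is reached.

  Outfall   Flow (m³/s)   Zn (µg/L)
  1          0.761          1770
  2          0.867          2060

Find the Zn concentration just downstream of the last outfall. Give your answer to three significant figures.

401 µg/L

After outfall 1: Q = 6.400 + 0.7610 = 7.161 m³/s; C = (6.400·13.00 + 0.7610·1770)/7.161 = 199.7 µg/L.
After outfall 2: Q = 7.161 + 0.8670 = 8.028 m³/s; C = (7.161·199.7 + 0.8670·2060)/8.028 = 400.6 µg/L.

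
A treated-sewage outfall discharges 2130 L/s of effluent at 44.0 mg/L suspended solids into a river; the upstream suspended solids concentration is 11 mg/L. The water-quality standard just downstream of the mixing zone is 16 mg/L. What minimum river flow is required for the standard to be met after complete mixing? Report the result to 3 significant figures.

11900 L/s

Set C_mix = 16: (Q·11.00 + 2130·44.00) / (Q + 2130) = 16
→ Q = 2130·(44.00 − 16)/(16 − 11.00) = 11930 L/s.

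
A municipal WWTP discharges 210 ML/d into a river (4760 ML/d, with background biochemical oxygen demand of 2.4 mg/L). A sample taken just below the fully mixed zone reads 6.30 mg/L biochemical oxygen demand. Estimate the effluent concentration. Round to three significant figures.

94.7 mg/L

Mass balance: 4760·2.400 + 210.0·Cₑ = 4970·6.300
→ Cₑ = (4970·6.300 − 4760·2.400) / 210.0 = 94.70 mg/L.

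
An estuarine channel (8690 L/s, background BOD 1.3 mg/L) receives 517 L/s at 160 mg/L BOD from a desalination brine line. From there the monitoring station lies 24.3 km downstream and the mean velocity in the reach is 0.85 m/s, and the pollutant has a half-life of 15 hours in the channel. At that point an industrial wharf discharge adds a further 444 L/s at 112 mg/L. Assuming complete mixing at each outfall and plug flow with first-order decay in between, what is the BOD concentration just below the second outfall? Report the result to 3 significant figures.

11.9 mg/L

Mass balance: C = (8690·1.300 + 517.0·160.0) / 9207 = 94020/9207 = 10.21 mg/L; combined flow 9207 L/s.
Travel time t = 24.3·1000 / 0.85 = 28590 s = 7.941 h.
Half-life 15 h → k = ln 2 / 15 = 0.04621 h⁻¹ = 1.109 d⁻¹.
After decay, C = 10.21 × e^(−kt) = 10.21 × 0.6928 = 7.075 mg/L.
At the second outfall, C = (9207·7.075 + 444.0·112.0) / (9207 + 444.0) = 11.90 mg/L.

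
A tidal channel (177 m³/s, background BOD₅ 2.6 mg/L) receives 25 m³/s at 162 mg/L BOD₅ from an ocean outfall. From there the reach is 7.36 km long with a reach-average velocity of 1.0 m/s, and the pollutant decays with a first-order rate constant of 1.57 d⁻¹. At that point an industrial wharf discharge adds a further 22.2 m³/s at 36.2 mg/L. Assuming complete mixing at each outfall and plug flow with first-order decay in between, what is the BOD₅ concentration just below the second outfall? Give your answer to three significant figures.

Mass balance: C = (177.0·2.600 + 25.00·162.0) / 202.0 = 4510/202.0 = 22.33 mg/L; combined flow 202.0 m³/s.
Travel time t = 7.36·1000 / 1.0 = 7360 s = 2.044 h.
After decay, C = 22.33 × e^(−kt) = 22.33 × 0.8748 = 19.53 mg/L.
Second outfall: C = (202.0·19.53 + 22.20·36.20)/224.2 = 21.18 mg/L.

21.2 mg/L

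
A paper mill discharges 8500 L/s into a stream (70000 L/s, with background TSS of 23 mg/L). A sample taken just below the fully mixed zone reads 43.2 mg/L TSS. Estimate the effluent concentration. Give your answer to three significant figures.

Mass balance: 70000·23.00 + 8500·Cₑ = 78500·43.20
→ Cₑ = (78500·43.20 − 70000·23.00) / 8500 = 209.6 mg/L.

210 mg/L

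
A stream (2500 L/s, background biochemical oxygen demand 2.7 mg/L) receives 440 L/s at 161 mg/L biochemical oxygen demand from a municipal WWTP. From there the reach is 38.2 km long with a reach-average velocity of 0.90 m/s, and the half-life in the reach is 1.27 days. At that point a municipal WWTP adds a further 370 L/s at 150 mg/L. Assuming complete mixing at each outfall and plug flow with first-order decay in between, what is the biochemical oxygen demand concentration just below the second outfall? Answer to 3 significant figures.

Conservation of mass: C = (2500·2.700 + 440.0·161.0) / 2940 = 77590/2940 = 26.39 mg/L; combined flow 2940 L/s.
Travel time t = 38.2·1000 / 0.90 = 42440 s = 11.79 h.
Half-life 1.27 d → k = ln 2 / 1.27 = 0.5458 d⁻¹.
First-order decay: C = 26.39·exp(−k·t) = 26.39·0.7648 = 20.18 mg/L.
Second outfall: C = (2940·20.18 + 370.0·150.0)/3310 = 34.70 mg/L.

34.7 mg/L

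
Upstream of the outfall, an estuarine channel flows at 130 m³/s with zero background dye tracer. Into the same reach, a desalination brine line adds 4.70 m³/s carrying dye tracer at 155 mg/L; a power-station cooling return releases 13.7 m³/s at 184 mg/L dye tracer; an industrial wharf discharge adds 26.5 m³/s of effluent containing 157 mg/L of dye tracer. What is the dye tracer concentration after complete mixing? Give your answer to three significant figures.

Flow-weighted average: C = (130.0·0 + 4.700·155.0 + 13.70·184.0 + 26.50·157.0) / 174.9 = 7410/174.9 = 42.37 mg/L.

42.4 mg/L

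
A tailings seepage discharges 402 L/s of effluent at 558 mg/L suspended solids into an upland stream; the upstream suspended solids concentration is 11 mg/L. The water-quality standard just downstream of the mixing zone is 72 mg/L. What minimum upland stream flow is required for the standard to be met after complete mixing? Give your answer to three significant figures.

Set C_mix = 72: (Q·11.00 + 402.0·558.0) / (Q + 402.0) = 72
→ Q = 402.0·(558.0 − 72)/(72 − 11.00) = 3203 L/s.

3200 L/s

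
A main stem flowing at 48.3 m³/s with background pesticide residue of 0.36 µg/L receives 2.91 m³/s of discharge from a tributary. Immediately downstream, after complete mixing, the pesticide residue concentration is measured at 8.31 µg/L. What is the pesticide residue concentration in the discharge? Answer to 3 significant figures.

Mass balance: 48.30·0.3600 + 2.910·Cₑ = 51.21·8.310
→ Cₑ = (51.21·8.310 − 48.30·0.3600) / 2.910 = 140.3 µg/L.

140 µg/L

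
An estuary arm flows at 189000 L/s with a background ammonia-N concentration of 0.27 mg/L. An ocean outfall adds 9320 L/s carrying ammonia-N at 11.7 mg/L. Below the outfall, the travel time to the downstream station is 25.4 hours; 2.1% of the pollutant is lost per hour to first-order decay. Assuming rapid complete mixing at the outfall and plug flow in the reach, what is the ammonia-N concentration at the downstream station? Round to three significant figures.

Flow-weighted average: C = (189000·0.2700 + 9320·11.70) / 198300 = 160100/198300 = 0.8072 mg/L.
2.1%/h lost → k = −ln(1 − 0.021) = 0.02122 h⁻¹.
After decay, C = 0.8072 × e^(−kt) = 0.8072 × 0.5833 = 0.4708 mg/L.

0.471 mg/L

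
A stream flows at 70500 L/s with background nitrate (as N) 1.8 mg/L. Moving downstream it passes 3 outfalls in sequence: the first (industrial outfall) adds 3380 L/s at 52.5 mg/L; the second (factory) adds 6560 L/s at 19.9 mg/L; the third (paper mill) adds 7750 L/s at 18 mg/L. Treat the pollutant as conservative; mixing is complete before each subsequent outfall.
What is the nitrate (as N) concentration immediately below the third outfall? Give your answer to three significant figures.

6.51 mg/L

After outfall 1: Q = 70500 + 3380 = 73880 L/s; C = (70500·1.800 + 3380·52.50)/73880 = 4.120 mg/L.
After outfall 2: Q = 73880 + 6560 = 80440 L/s; C = (73880·4.120 + 6560·19.90)/80440 = 5.406 mg/L.
After outfall 3: Q = 80440 + 7750 = 88190 L/s; C = (80440·5.406 + 7750·18.00)/88190 = 6.513 mg/L.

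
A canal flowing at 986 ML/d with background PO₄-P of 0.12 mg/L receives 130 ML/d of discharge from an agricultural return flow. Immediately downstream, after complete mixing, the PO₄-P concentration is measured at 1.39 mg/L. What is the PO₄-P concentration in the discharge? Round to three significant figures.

Mass balance: 986.0·0.1200 + 130.0·Cₑ = 1116·1.390
→ Cₑ = (1116·1.390 − 986.0·0.1200) / 130.0 = 11.02 mg/L.

11.0 mg/L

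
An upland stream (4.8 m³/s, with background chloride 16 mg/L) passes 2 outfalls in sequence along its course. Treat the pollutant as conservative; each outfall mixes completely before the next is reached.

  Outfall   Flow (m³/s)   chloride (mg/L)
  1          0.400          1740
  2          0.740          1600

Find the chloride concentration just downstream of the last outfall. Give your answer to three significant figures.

Outfall 1: combined Q = 5.200 m³/s; C = (4.800·16.00 + 0.4000·1740)/5.200 = 148.6 mg/L.
Outfall 2: combined Q = 5.940 m³/s; C = (5.200·148.6 + 0.7400·1600)/5.940 = 329.4 mg/L.

329 mg/L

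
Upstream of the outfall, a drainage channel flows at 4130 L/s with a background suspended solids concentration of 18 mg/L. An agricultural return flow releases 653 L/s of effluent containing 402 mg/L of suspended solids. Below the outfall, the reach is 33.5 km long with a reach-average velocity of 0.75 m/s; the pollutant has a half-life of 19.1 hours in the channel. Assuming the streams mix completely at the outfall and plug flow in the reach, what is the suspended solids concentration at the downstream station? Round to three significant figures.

44.9 mg/L

Mass balance: C = (4130·18.00 + 653.0·402.0) / 4783 = 336800/4783 = 70.43 mg/L.
Travel time t = 33.5·1000 / 0.75 = 44670 s = 12.41 h.
Half-life 19.1 h → k = ln 2 / 19.1 = 0.03629 h⁻¹ = 0.8710 d⁻¹.
After decay, C = 70.43 × e^(−kt) = 70.43 × 0.6375 = 44.89 mg/L.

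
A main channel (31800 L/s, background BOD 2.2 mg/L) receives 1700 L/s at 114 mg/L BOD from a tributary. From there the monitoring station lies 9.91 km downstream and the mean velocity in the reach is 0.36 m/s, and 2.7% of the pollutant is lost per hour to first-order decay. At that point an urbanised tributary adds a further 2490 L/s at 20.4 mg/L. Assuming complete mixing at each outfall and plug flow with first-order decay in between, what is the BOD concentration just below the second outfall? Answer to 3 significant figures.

Flow-weighted average: C = (31800·2.200 + 1700·114.0) / 33500 = 263800/33500 = 7.873 mg/L; combined flow 33500 L/s.
Travel time t = 9.91·1000 / 0.36 = 27530 s = 7.647 h.
2.7%/h lost → k = −ln(1 − 0.027) = 0.02737 h⁻¹.
After decay, C = 7.873 × e^(−kt) = 7.873 × 0.8112 = 6.387 mg/L.
Second outfall: C = (33500·6.387 + 2490·20.40)/35990 = 7.356 mg/L.

7.36 mg/L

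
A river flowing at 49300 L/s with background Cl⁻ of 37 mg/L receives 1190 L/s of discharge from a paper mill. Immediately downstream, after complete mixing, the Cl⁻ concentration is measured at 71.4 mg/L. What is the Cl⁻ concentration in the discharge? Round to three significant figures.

Mass balance: 49300·37.00 + 1190·Cₑ = 50490·71.40
→ Cₑ = (50490·71.40 − 49300·37.00) / 1190 = 1497 mg/L.

1500 mg/L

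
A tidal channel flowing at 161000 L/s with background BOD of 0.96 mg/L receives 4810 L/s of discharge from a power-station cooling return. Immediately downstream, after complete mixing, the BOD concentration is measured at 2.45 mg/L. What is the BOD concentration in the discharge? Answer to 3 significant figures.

52.3 mg/L

Mass balance: 161000·0.9600 + 4810·Cₑ = 165800·2.450
→ Cₑ = (165800·2.450 − 161000·0.9600) / 4810 = 52.32 mg/L.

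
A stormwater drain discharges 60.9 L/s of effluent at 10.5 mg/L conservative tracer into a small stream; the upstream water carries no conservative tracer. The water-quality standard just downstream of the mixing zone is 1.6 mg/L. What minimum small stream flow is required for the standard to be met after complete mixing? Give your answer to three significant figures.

339 L/s

Set C_mix = 1.6: (Q·0 + 60.90·10.50) / (Q + 60.90) = 1.6
→ Q = 60.90·(10.50 − 1.6)/(1.6 − 0) = 338.8 L/s.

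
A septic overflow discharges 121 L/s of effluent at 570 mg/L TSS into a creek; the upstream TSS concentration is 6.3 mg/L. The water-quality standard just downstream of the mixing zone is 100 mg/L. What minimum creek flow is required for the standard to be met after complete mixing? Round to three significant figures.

607 L/s

Set C_mix = 100: (Q·6.300 + 121.0·570.0) / (Q + 121.0) = 100
→ Q = 121.0·(570.0 − 100)/(100 − 6.300) = 606.9 L/s.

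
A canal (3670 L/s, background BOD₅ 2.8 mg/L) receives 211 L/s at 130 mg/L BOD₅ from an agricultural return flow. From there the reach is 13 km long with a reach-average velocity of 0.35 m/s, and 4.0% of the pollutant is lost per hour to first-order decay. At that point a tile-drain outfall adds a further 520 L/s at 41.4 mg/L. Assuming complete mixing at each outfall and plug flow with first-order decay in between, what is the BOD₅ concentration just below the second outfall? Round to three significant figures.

Conservation of mass: C = (3670·2.800 + 211.0·130.0) / 3881 = 37710/3881 = 9.716 mg/L; combined flow 3881 L/s.
Travel time t = 13·1000 / 0.35 = 37140 s = 10.32 h.
4.0%/h lost → k = −ln(1 − 0.04) = 0.04082 h⁻¹.
Applying C = C₀e^(−kt): 9.716 × 0.6563 = 6.376 mg/L.
At the second outfall, C = (3881·6.376 + 520.0·41.40) / (3881 + 520.0) = 10.51 mg/L.

10.5 mg/L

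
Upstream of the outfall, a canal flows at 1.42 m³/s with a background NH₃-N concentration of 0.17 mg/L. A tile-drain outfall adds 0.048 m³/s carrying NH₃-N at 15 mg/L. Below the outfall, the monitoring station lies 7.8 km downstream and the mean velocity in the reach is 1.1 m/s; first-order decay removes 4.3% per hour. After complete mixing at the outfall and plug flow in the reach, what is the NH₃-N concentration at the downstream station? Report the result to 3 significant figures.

After mixing, C = (1.420·0.1700 + 0.04800·15.00) / 1.468 = 0.9614/1.468 = 0.6549 mg/L.
Travel time t = 7.8·1000 / 1.1 = 7091 s = 1.970 h.
4.3%/h lost → k = −ln(1 − 0.043) = 0.04395 h⁻¹.
First-order decay: C = 0.6549·exp(−k·t) = 0.6549·0.9171 = 0.6006 mg/L.

0.601 mg/L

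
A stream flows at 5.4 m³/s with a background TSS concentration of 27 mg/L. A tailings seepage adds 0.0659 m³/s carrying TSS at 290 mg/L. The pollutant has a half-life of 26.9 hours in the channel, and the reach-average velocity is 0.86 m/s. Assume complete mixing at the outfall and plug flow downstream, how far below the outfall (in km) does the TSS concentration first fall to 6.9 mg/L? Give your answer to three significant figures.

Mixed concentration C = ΣQC/ΣQ = (5.400·27.00 + 0.06590·290.0) / 5.466 = 164.9/5.466 = 30.17 mg/L.
Half-life 26.9 h → k = ln 2 / 26.9 = 0.02577 h⁻¹ = 0.6184 d⁻¹.
Set 30.17·exp(−k·t) = 6.9 → t = ln(30.17/6.9)/k = 206100 s = 57.26 h.
Distance = v·t = 0.86·206100 = 177300 m = 177.3 km.

177 km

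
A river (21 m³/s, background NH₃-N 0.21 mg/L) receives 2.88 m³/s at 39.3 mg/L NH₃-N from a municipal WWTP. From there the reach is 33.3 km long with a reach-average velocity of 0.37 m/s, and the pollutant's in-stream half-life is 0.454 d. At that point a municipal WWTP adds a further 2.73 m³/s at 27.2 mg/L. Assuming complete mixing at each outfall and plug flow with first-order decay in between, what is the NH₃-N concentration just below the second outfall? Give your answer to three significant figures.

Flow-weighted average: C = (21.00·0.2100 + 2.880·39.30) / 23.88 = 117.6/23.88 = 4.924 mg/L; combined flow 23.88 m³/s.
Travel time t = 33.3·1000 / 0.37 = 90000 s = 25.00 h.
Half-life 0.454 d → k = ln 2 / 0.454 = 1.527 d⁻¹.
First-order decay: C = 4.924·exp(−k·t) = 4.924·0.2039 = 1.004 mg/L.
At the second outfall, C = (23.88·1.004 + 2.730·27.20) / (23.88 + 2.730) = 3.691 mg/L.

3.69 mg/L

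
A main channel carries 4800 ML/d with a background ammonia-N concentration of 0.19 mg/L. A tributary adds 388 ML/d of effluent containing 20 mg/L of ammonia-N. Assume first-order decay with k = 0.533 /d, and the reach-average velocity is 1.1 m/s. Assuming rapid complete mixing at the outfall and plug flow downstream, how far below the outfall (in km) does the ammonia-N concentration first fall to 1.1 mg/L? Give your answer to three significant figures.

74.6 km

Mixed concentration C = ΣQC/ΣQ = (4800·0.1900 + 388.0·20.00) / 5188 = 8672/5188 = 1.672 mg/L.
Set 1.672·exp(−k·t) = 1.1 → t = ln(1.672/1.1)/k = 67830 s = 18.84 h.
Distance = v·t = 1.1·67830 = 74610 m = 74.61 km.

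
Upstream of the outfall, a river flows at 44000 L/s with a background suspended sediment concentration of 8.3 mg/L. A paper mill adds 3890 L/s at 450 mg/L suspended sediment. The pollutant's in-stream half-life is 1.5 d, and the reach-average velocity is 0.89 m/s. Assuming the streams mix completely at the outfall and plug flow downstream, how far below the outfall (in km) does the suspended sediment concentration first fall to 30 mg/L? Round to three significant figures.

Mass balance: C = (44000·8.300 + 3890·450.0) / 47890 = 2116000/47890 = 44.18 mg/L.
Half-life 1.5 d → k = ln 2 / 1.5 = 0.4621 d⁻¹.
Set 44.18·exp(−k·t) = 30 → t = ln(44.18/30)/k = 72370 s = 20.10 h.
Distance = v·t = 0.89·72370 = 64410 m = 64.41 km.

64.4 km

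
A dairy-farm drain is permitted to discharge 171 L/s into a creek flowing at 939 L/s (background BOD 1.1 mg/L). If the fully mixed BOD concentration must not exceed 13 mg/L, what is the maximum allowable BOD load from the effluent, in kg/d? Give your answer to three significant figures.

Mass balance at the limit: 939.0·1.100 + 171.0·Cₑ = 1110·13 → Cₑ = 78.35 mg/L.
171.0 L/s = 0.1710 m³/s. Load = 0.1710 m³/s × 78.35 g/m³ × 86 400 s/d = 1158 kg/d.

1160 kg/d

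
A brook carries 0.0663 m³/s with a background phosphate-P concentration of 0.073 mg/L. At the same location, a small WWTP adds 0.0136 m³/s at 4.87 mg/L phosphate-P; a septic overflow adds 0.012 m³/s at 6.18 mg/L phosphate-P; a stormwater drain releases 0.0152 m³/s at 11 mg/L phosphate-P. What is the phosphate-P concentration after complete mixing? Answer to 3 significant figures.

2.92 mg/L

Flow-weighted average: C = (0.06630·0.07300 + 0.01360·4.870 + 0.01200·6.180 + 0.01520·11.00) / 0.1071 = 0.3124/0.1071 = 2.917 mg/L.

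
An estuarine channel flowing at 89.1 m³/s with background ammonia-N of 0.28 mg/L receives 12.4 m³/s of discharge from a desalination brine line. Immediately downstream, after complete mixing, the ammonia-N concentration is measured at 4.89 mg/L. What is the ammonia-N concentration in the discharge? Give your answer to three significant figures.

38.0 mg/L

Mass balance: 89.10·0.2800 + 12.40·Cₑ = 101.5·4.890
→ Cₑ = (101.5·4.890 − 89.10·0.2800) / 12.40 = 38.02 mg/L.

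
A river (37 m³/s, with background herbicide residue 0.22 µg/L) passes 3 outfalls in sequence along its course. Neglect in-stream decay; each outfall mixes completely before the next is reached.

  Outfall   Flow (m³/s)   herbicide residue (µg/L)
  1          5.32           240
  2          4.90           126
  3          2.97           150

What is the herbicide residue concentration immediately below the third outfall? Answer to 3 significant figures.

Outfall 1: combined Q = 42.32 m³/s; C = (37.00·0.2200 + 5.320·240.0)/42.32 = 30.36 µg/L.
Outfall 2: combined Q = 47.22 m³/s; C = (42.32·30.36 + 4.900·126.0)/47.22 = 40.29 µg/L.
Outfall 3: combined Q = 50.19 m³/s; C = (47.22·40.29 + 2.970·150.0)/50.19 = 46.78 µg/L.

46.8 µg/L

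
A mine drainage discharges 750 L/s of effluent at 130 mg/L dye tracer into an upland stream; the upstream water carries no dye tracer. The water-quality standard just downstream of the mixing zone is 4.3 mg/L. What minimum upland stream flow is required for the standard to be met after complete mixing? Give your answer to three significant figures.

21900 L/s

Set C_mix = 4.3: (Q·0 + 750.0·130.0) / (Q + 750.0) = 4.3
→ Q = 750.0·(130.0 − 4.3)/(4.3 − 0) = 21920 L/s.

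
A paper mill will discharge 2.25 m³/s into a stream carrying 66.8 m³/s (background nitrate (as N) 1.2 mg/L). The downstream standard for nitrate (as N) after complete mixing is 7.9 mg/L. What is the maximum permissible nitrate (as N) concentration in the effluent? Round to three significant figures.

207 mg/L

At the limit, (Qr·Cr + Qe·Cₑ)/(Qr + Qe) = 7.9:
Cₑ = (69.05·7.9 − 66.80·1.200) / 2.250 = 206.8 mg/L.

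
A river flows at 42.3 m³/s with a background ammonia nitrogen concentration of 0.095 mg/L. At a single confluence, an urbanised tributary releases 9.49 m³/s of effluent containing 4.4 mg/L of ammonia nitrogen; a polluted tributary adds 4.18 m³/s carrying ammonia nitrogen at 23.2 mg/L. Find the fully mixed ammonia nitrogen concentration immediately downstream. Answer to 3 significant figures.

Mixed concentration C = ΣQC/ΣQ = (42.30·0.09500 + 9.490·4.400 + 4.180·23.20) / 55.97 = 142.8/55.97 = 2.550 mg/L.

2.55 mg/L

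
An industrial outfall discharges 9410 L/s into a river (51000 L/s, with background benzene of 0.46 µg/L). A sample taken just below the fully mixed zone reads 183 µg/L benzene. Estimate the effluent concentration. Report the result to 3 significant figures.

1170 µg/L

Mass balance: 51000·0.4600 + 9410·Cₑ = 60410·183.0
→ Cₑ = (60410·183.0 − 51000·0.4600) / 9410 = 1172 µg/L.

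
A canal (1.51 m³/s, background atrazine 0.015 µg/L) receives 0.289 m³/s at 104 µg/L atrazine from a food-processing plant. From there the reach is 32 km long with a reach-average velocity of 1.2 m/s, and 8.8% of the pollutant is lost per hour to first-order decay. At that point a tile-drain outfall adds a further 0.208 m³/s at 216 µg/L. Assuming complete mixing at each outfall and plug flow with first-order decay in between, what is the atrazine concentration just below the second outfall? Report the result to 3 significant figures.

30.0 µg/L

Mass balance: C = (1.510·0.01500 + 0.2890·104.0) / 1.799 = 30.08/1.799 = 16.72 µg/L; combined flow 1.799 m³/s.
Travel time t = 32·1000 / 1.2 = 26670 s = 7.407 h.
8.8%/h lost → k = −ln(1 − 0.088) = 0.09212 h⁻¹.
After decay, C = 16.72 × e^(−kt) = 16.72 × 0.5054 = 8.451 µg/L.
Second outfall: C = (1.799·8.451 + 0.2080·216.0)/2.007 = 29.96 µg/L.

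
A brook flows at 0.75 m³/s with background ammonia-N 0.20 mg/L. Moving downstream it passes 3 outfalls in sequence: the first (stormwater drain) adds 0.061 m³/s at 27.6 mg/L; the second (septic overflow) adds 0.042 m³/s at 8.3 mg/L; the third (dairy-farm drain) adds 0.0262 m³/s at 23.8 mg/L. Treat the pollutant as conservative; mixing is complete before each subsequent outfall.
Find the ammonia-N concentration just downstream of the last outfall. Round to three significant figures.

3.19 mg/L

Below outfall 1: Q → 0.8110 m³/s, C = (0.7500·0.2000 + 0.06100·27.60)/0.8110 = 2.261 mg/L.
Below outfall 2: Q → 0.8530 m³/s, C = (0.8110·2.261 + 0.04200·8.300)/0.8530 = 2.558 mg/L.
Below outfall 3: Q → 0.8792 m³/s, C = (0.8530·2.558 + 0.02620·23.80)/0.8792 = 3.191 mg/L.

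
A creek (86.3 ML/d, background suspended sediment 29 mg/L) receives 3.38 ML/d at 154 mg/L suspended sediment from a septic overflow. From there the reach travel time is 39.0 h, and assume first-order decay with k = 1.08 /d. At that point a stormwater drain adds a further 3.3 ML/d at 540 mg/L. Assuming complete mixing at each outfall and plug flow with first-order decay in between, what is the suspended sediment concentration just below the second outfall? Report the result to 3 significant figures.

24.8 mg/L

After mixing, C = (86.30·29.00 + 3.380·154.0) / 89.68 = 3023/89.68 = 33.71 mg/L; combined flow 89.68 ML/d.
Applying C = C₀e^(−kt): 33.71 × 0.1729 = 5.829 mg/L.
At the second outfall, C = (89.68·5.829 + 3.300·540.0) / (89.68 + 3.300) = 24.79 mg/L.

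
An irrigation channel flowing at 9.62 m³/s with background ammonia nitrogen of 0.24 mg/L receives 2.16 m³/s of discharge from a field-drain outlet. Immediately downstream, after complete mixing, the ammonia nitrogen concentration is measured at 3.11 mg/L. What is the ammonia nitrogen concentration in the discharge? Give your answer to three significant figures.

Mass balance: 9.620·0.2400 + 2.160·Cₑ = 11.78·3.110
→ Cₑ = (11.78·3.110 − 9.620·0.2400) / 2.160 = 15.89 mg/L.

15.9 mg/L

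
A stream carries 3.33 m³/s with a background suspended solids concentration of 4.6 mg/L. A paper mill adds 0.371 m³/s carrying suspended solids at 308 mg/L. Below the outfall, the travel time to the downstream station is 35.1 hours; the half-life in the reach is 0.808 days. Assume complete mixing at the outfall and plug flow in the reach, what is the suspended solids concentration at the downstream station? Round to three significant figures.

Mixed concentration C = ΣQC/ΣQ = (3.330·4.600 + 0.3710·308.0) / 3.701 = 129.6/3.701 = 35.01 mg/L.
Half-life 0.808 d → k = ln 2 / 0.808 = 0.8579 d⁻¹.
Decay over the reach: 35.01·exp(−kt) = 35.01·0.2852 = 9.985 mg/L.

9.99 mg/L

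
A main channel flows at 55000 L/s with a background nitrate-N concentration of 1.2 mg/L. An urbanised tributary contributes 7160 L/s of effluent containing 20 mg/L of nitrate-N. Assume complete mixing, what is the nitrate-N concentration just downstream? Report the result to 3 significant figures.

3.37 mg/L

Mass balance: C = (55000·1.200 + 7160·20.00) / 62160 = 209200/62160 = 3.366 mg/L.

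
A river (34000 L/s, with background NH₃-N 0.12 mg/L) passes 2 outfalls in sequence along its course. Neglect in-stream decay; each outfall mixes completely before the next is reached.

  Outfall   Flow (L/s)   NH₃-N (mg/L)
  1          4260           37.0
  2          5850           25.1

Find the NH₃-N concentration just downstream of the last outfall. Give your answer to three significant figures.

Outfall 1: combined Q = 38260 L/s; C = (34000·0.1200 + 4260·37.00)/38260 = 4.226 mg/L.
Outfall 2: combined Q = 44110 L/s; C = (38260·4.226 + 5850·25.10)/44110 = 6.995 mg/L.

6.99 mg/L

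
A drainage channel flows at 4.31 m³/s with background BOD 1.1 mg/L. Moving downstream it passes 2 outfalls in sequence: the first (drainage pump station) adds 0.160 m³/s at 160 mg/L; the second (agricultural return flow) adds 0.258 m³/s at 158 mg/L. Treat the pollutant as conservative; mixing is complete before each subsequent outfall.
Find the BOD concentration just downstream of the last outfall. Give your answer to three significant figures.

15.0 mg/L

Outfall 1: combined Q = 4.470 m³/s; C = (4.310·1.100 + 0.1600·160.0)/4.470 = 6.788 mg/L.
Outfall 2: combined Q = 4.728 m³/s; C = (4.470·6.788 + 0.2580·158.0)/4.728 = 15.04 mg/L.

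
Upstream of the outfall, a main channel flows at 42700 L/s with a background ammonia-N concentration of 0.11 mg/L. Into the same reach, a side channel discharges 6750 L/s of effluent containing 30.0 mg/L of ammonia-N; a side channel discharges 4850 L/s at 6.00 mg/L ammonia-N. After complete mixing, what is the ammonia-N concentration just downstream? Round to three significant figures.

4.35 mg/L

Mixed concentration C = ΣQC/ΣQ = (42700·0.1100 + 6750·30.00 + 4850·6.000) / 54300 = 236300/54300 = 4.352 mg/L.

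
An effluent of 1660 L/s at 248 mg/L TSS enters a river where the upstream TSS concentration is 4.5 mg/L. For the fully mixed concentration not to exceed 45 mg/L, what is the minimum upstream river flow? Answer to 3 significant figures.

Set C_mix = 45: (Q·4.500 + 1660·248.0) / (Q + 1660) = 45
→ Q = 1660·(248.0 − 45)/(45 − 4.500) = 8320 L/s.

8320 L/s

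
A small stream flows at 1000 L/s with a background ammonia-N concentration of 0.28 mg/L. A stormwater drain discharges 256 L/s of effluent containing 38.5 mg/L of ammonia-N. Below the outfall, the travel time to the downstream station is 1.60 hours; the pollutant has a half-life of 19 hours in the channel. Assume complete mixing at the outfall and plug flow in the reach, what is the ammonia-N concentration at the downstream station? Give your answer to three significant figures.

Mass balance: C = (1000·0.2800 + 256.0·38.50) / 1256 = 10140/1256 = 8.070 mg/L.
Half-life 19 h → k = ln 2 / 19 = 0.03648 h⁻¹ = 0.8756 d⁻¹.
After decay, C = 8.070 × e^(−kt) = 8.070 × 0.9433 = 7.612 mg/L.

7.61 mg/L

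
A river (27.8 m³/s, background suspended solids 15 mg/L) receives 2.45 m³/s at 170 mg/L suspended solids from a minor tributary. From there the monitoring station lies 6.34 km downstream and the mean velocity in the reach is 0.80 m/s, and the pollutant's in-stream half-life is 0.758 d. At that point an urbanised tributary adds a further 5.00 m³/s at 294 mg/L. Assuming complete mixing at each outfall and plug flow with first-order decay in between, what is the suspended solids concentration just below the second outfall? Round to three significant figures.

Conservation of mass: C = (27.80·15.00 + 2.450·170.0) / 30.25 = 833.5/30.25 = 27.55 mg/L; combined flow 30.25 m³/s.
Travel time t = 6.34·1000 / 0.80 = 7925 s = 2.201 h.
Half-life 0.758 d → k = ln 2 / 0.758 = 0.9144 d⁻¹.
After decay, C = 27.55 × e^(−kt) = 27.55 × 0.9195 = 25.34 mg/L.
Second outfall: C = (30.25·25.34 + 5.000·294.0)/35.25 = 63.45 mg/L.

63.4 mg/L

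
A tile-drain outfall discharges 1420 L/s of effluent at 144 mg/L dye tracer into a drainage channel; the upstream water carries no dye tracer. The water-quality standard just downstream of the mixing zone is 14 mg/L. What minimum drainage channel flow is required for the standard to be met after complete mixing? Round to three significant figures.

Set C_mix = 14: (Q·0 + 1420·144.0) / (Q + 1420) = 14
→ Q = 1420·(144.0 − 14)/(14 − 0) = 13190 L/s.

13200 L/s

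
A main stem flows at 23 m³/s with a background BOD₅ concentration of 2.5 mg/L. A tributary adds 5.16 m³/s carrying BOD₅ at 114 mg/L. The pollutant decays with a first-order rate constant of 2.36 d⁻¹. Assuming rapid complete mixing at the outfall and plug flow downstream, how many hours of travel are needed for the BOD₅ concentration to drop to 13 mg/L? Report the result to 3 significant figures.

5.77 h

Mixed concentration C = ΣQC/ΣQ = (23.00·2.500 + 5.160·114.0) / 28.16 = 645.7/28.16 = 22.93 mg/L.
22.93·exp(−k·t) = 13 → t = ln(22.93/13)/k = 20780 s = 5.772 h.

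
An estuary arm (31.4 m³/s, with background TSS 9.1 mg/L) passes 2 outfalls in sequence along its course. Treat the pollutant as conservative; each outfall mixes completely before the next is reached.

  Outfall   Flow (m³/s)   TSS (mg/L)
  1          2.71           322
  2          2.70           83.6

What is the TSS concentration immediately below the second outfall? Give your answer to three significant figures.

37.6 mg/L

Outfall 1: combined Q = 34.11 m³/s; C = (31.40·9.100 + 2.710·322.0)/34.11 = 33.96 mg/L.
Outfall 2: combined Q = 36.81 m³/s; C = (34.11·33.96 + 2.700·83.60)/36.81 = 37.60 mg/L.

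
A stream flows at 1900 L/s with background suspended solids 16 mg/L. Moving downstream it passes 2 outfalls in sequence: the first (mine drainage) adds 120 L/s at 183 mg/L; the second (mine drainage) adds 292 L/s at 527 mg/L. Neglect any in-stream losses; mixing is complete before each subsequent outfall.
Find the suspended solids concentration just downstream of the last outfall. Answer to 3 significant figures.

After outfall 1: Q = 1900 + 120.0 = 2020 L/s; C = (1900·16.00 + 120.0·183.0)/2020 = 25.92 mg/L.
After outfall 2: Q = 2020 + 292.0 = 2312 L/s; C = (2020·25.92 + 292.0·527.0)/2312 = 89.21 mg/L.

89.2 mg/L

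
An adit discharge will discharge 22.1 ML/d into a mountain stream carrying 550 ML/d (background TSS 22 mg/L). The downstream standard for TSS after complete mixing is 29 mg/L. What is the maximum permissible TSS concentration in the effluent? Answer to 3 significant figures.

At the limit, (Qr·Cr + Qe·Cₑ)/(Qr + Qe) = 29:
Cₑ = (572.1·29 − 550.0·22.00) / 22.10 = 203.2 mg/L.

203 mg/L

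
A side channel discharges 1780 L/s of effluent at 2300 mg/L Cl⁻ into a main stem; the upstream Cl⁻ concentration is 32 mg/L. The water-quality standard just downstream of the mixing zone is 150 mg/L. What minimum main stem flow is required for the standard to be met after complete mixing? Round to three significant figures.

32400 L/s

Set C_mix = 150: (Q·32.00 + 1780·2300) / (Q + 1780) = 150
→ Q = 1780·(2300 − 150)/(150 − 32.00) = 32430 L/s.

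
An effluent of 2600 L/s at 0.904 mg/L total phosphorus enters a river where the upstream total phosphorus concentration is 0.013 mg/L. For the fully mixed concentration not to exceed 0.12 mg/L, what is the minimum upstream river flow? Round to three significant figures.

19100 L/s

Set C_mix = 0.12: (Q·0.01300 + 2600·0.9040) / (Q + 2600) = 0.12
→ Q = 2600·(0.9040 − 0.12)/(0.12 − 0.01300) = 19050 L/s.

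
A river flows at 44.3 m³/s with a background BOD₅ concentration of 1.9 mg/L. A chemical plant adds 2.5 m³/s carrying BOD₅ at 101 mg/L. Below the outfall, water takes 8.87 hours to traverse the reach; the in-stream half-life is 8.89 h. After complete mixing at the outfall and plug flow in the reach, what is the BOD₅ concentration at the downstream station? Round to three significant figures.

3.60 mg/L

Conservation of mass: C = (44.30·1.900 + 2.500·101.0) / 46.80 = 336.7/46.80 = 7.194 mg/L.
Half-life 8.89 h → k = ln 2 / 8.89 = 0.07797 h⁻¹ = 1.871 d⁻¹.
Applying C = C₀e^(−kt): 7.194 × 0.5008 = 3.603 mg/L.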